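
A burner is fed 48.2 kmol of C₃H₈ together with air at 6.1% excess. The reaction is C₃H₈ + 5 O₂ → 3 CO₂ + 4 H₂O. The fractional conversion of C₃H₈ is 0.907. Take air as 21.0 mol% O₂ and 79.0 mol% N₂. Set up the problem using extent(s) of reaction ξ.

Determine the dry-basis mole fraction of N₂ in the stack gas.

0.848

Stoichiometric O₂ = 5 × 48.2 = 241 kmol; O₂ fed = 241 × 1.061 = 255.7 kmol.
N₂ fed = 255.7 × 79/21 = 961.9 kmol.
Fuel reacted = 0.907 × 48.2 → ξ = 43.72 kmol.
Outlet (n = n₀ + ν ξ):
  C₃H₈: 48.2 − 1(43.72) = 4.483
  O₂: 255.7 − 5(43.72) = 37.11
  N₂: 961.9 (inert)
  CO₂: 0 + 3(43.72) = 131.2
  H₂O: 0 + 4(43.72) = 174.9
Dry total = 1135 kmol; y_N₂ (dry) = 961.9 / 1135 = 0.8478.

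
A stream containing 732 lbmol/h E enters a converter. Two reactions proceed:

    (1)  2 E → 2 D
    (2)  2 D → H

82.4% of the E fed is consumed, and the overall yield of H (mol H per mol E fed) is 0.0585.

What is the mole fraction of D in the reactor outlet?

Conversion of E: E consumed = 2ξ₁ = 0.824 × 732 → ξ₁ = 301.6 lbmol/h.
Yield of H: 1ξ₂ / 732 = 0.0585 → ξ₂ = 42.82 lbmol/h.
Outlet amounts (n = n₀ + Σ ν·ξ):
  E: 732 − 2(301.6) = 128.8
  D: 0 + 2(301.6) − 2(42.82) = 517.5
  H: 0 + 1(42.82) = 42.82
Total out = 689.2 lbmol/h; y_D = 517.5 / 689.2 = 0.7509.

0.751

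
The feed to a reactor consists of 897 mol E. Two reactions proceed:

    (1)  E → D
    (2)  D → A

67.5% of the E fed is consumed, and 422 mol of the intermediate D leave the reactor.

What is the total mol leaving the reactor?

Conversion of E: E consumed = 1ξ₁ = 0.675 × 897 → ξ₁ = 605.5 mol.
D balance: n_D = 0 + 1ξ₁ − 1ξ₂ = 422 → ξ₂ = (1·605.5 − 422)/1 = 183.5 mol.
Outlet amounts (n = n₀ + Σ ν·ξ):
  E: 897 − 1(605.5) = 291.5
  D: 0 + 1(605.5) − 1(183.5) = 422
  A: 0 + 1(183.5) = 183.5
Total out = 291.5 + 422 + 183.5 = 897 mol.

897 mol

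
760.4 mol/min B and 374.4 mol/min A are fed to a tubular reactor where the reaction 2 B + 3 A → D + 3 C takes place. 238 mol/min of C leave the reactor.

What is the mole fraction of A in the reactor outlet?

0.129

For C: n = n₀ + 3ξ → 238 = 0 + 3ξ, giving ξ = 79.33 mol/min.
Outlet amounts (n = n₀ + ν ξ):
  B: 760.4 − 2(79.33) = 601.7
  A: 374.4 − 3(79.33) = 136.4
  D: 0 + 1(79.33) = 79.33
  C: 0 + 3(79.33) = 238
Total out = 1055 mol/min; y_A = 136.4 / 1055 = 0.1292.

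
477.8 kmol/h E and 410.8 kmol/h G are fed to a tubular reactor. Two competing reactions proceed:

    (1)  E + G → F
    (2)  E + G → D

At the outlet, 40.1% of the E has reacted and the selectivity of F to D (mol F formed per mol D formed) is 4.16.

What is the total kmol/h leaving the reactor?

697 kmol/h

Conversion of E: E consumed = 0.401 × 477.8 = 191.6 kmol/h = 1ξ₁ + 1ξ₂.
Selectivity: 1ξ₁ / (1ξ₂) = 4.16 → ξ₁ = 4.16 ξ₂.
Substitute: (1·4.16 + 1) ξ₂ = 191.6 → ξ₂ = 37.13 kmol/h, ξ₁ = 154.5 kmol/h.
Outlet amounts (n = n₀ + Σ ν·ξ):
  E: 477.8 − 1(154.5) − 1(37.13) = 286.2
  G: 410.8 − 1(154.5) − 1(37.13) = 219.2
  F: 0 + 1(154.5) = 154.5
  D: 0 + 1(37.13) = 37.13
Total out = 286.2 + 219.2 + 154.5 + 37.13 = 697 kmol/h.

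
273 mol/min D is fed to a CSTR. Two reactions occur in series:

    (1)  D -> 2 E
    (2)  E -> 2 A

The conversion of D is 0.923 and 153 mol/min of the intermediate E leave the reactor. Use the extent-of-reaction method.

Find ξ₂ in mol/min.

Conversion of D: D consumed = 1ξ₁ = 0.923 × 273 → ξ₁ = 252 mol/min.
E balance: n_E = 0 + 2ξ₁ − 1ξ₂ = 153 → ξ₂ = (2·252 − 153)/1 = 351 mol/min.
Outlet amounts (n = n₀ + Σ ν·ξ):
  D: 273 − 1(252) = 21.02
  E: 0 + 2(252) − 1(351) = 153
  A: 0 + 2(351) = 701.9

ξ₂ = 351 mol/min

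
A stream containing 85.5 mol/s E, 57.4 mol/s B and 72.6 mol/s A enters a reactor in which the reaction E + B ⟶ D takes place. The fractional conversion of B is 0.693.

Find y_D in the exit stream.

0.226

B reacted = 0.693 × 57.4 = 39.78 mol/s; ν_B = −1, so ξ = 39.78/1 = 39.78 mol/s.
Outlet amounts (n = n₀ + ν ξ):
  E: 85.5 − 1(39.78) = 45.72
  B: 57.4 − 1(39.78) = 17.62
  D: 0 + 1(39.78) = 39.78
  A: 72.6 (inert)
Total out = 175.7 mol/s; y_D = 39.78 / 175.7 = 0.2264.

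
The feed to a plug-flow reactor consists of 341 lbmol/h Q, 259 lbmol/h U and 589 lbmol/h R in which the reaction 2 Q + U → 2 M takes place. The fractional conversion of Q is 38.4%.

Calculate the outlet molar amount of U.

194 lbmol/h

Q reacted = 0.384 × 341 = 130.9 lbmol/h; ν_Q = −2, so ξ = 130.9/2 = 65.47 lbmol/h.
Outlet amounts (n = n₀ + ν ξ):
  Q: 341 − 2(65.47) = 210.1
  U: 259 − 1(65.47) = 193.5
  M: 0 + 2(65.47) = 130.9
  R: 589 (inert)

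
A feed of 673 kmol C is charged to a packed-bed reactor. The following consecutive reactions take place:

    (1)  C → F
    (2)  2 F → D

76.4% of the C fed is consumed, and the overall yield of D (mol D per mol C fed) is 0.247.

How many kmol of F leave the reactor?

Conversion of C: C consumed = 1ξ₁ = 0.764 × 673 → ξ₁ = 514.2 kmol.
Yield of D: 1ξ₂ / 673 = 0.247 → ξ₂ = 166.2 kmol.
Outlet amounts (n = n₀ + Σ ν·ξ):
  C: 673 − 1(514.2) = 158.8
  F: 0 + 1(514.2) − 2(166.2) = 181.7
  D: 0 + 1(166.2) = 166.2

182 kmol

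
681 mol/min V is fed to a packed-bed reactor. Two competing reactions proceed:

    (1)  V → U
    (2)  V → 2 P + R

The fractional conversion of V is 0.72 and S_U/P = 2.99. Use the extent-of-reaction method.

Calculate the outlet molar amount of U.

420 mol/min

Conversion of V: V consumed = 0.72 × 681 = 490.3 mol/min = 1ξ₁ + 1ξ₂.
Selectivity: 1ξ₁ / (2ξ₂) = 2.99 → ξ₁ = 5.98 ξ₂.
Substitute: (1·5.98 + 1) ξ₂ = 490.3 → ξ₂ = 70.25 mol/min, ξ₁ = 420.1 mol/min.
Outlet amounts (n = n₀ + Σ ν·ξ):
  V: 681 − 1(420.1) − 1(70.25) = 190.7
  U: 0 + 1(420.1) = 420.1
  P: 0 + 2(70.25) = 140.5
  R: 0 + 1(70.25) = 70.25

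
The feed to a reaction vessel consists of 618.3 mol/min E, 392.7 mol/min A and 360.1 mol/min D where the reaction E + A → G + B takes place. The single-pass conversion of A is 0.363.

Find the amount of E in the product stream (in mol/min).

476 mol/min

A reacted = 0.363 × 392.7 = 142.6 mol/min; ν_A = −1, so ξ = 142.6/1 = 142.6 mol/min.
Outlet amounts (n = n₀ + ν ξ):
  E: 618.3 − 1(142.6) = 475.7
  A: 392.7 − 1(142.6) = 250.1
  G: 0 + 1(142.6) = 142.6
  B: 0 + 1(142.6) = 142.6
  D: 360.1 (inert)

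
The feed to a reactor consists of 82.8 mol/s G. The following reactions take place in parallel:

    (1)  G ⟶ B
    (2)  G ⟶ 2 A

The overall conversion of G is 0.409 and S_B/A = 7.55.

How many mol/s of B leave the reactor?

Conversion of G: G consumed = 0.409 × 82.8 = 33.87 mol/s = 1ξ₁ + 1ξ₂.
Selectivity: 1ξ₁ / (2ξ₂) = 7.55 → ξ₁ = 15.1 ξ₂.
Substitute: (1·15.1 + 1) ξ₂ = 33.87 → ξ₂ = 2.103 mol/s, ξ₁ = 31.76 mol/s.
Outlet amounts (n = n₀ + Σ ν·ξ):
  G: 82.8 − 1(31.76) − 1(2.103) = 48.93
  B: 0 + 1(31.76) = 31.76
  A: 0 + 2(2.103) = 4.207

31.8 mol/s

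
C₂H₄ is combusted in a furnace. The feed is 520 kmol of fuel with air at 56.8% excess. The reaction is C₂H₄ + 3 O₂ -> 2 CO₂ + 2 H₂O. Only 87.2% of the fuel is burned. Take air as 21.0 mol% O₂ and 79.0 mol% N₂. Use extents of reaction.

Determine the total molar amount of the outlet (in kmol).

12200 kmol

Stoichiometric O₂ = 3 × 520 = 1560 kmol; O₂ fed = 1560 × 1.568 = 2446 kmol.
N₂ fed = 2446 × 79/21 = 9202 kmol.
Fuel reacted = 0.872 × 520 → ξ = 453.4 kmol.
Outlet (n = n₀ + ν ξ):
  C₂H₄: 520 − 1(453.4) = 66.56
  O₂: 2446 − 3(453.4) = 1086
  N₂: 9202 (inert)
  CO₂: 0 + 2(453.4) = 906.9
  H₂O: 0 + 2(453.4) = 906.9
Total out = 66.56 + 1086 + 9202 + 906.9 + 906.9 = 12170 kmol.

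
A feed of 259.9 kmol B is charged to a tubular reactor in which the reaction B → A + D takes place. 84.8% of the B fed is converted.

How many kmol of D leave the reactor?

220 kmol

B reacted = 0.848 × 259.9 = 220.4 kmol; ν_B = −1, so ξ = 220.4/1 = 220.4 kmol.
Outlet amounts (n = n₀ + ν ξ):
  B: 259.9 − 1(220.4) = 39.5
  A: 0 + 1(220.4) = 220.4
  D: 0 + 1(220.4) = 220.4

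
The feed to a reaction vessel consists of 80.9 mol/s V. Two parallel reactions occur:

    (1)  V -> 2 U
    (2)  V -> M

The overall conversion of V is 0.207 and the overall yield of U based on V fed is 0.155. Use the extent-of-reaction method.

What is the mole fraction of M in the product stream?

0.12

Yield of U: 2ξ₁ / 80.9 = 0.155 → ξ₁ = 6.27 mol/s.
Conversion of V: 1ξ₁ + 1ξ₂ = 0.207 × 80.9 = 16.75 → ξ₂ = 10.48 mol/s.
Outlet amounts (n = n₀ + Σ ν·ξ):
  V: 80.9 − 1(6.27) − 1(10.48) = 64.15
  U: 0 + 2(6.27) = 12.54
  M: 0 + 1(10.48) = 10.48
Total out = 87.17 mol/s; y_M = 10.48 / 87.17 = 0.1202.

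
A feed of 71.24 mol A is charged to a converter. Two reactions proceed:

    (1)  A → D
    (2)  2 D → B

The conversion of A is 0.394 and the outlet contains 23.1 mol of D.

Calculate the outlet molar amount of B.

2.48 mol

Conversion of A: A consumed = 1ξ₁ = 0.394 × 71.24 → ξ₁ = 28.07 mol.
D balance: n_D = 0 + 1ξ₁ − 2ξ₂ = 23.1 → ξ₂ = (1·28.07 − 23.1)/2 = 2.484 mol.
Outlet amounts (n = n₀ + Σ ν·ξ):
  A: 71.24 − 1(28.07) = 43.17
  D: 0 + 1(28.07) − 2(2.484) = 23.1
  B: 0 + 1(2.484) = 2.484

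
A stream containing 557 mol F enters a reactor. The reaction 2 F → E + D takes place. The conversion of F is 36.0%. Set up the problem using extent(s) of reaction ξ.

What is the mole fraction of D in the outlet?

F reacted = 0.36 × 557 = 200.5 mol; ν_F = −2, so ξ = 200.5/2 = 100.3 mol.
Outlet amounts (n = n₀ + ν ξ):
  F: 557 − 2(100.3) = 356.5
  E: 0 + 1(100.3) = 100.3
  D: 0 + 1(100.3) = 100.3
Total out = 557 mol; y_D = 100.3 / 557 = 0.18.

0.18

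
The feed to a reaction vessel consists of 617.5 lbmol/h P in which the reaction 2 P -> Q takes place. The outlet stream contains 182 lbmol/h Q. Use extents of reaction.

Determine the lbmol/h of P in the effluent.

254 lbmol/h

For Q: n = n₀ + 1ξ → 182 = 0 + 1ξ, giving ξ = 182 lbmol/h.
Outlet amounts (n = n₀ + ν ξ):
  P: 617.5 − 2(182) = 253.5
  Q: 0 + 1(182) = 182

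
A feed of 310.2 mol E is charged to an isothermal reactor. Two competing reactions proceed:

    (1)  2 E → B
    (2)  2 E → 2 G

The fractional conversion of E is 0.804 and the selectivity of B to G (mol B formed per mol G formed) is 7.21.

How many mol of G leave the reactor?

16.2 mol

Conversion of E: E consumed = 0.804 × 310.2 = 249.4 mol = 2ξ₁ + 2ξ₂.
Selectivity: 1ξ₁ / (2ξ₂) = 7.21 → ξ₁ = 14.42 ξ₂.
Substitute: (2·14.42 + 2) ξ₂ = 249.4 → ξ₂ = 8.087 mol, ξ₁ = 116.6 mol.
Outlet amounts (n = n₀ + Σ ν·ξ):
  E: 310.2 − 2(116.6) − 2(8.087) = 60.8
  B: 0 + 1(116.6) = 116.6
  G: 0 + 2(8.087) = 16.17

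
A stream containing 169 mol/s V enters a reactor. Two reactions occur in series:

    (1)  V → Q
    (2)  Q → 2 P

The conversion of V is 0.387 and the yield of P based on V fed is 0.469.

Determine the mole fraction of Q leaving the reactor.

Conversion of V: V consumed = 1ξ₁ = 0.387 × 169 → ξ₁ = 65.4 mol/s.
Yield of P: 2ξ₂ / 169 = 0.469 → ξ₂ = 39.63 mol/s.
Outlet amounts (n = n₀ + Σ ν·ξ):
  V: 169 − 1(65.4) = 103.6
  Q: 0 + 1(65.4) − 1(39.63) = 25.77
  P: 0 + 2(39.63) = 79.26
Total out = 208.6 mol/s; y_Q = 25.77 / 208.6 = 0.1235.

0.124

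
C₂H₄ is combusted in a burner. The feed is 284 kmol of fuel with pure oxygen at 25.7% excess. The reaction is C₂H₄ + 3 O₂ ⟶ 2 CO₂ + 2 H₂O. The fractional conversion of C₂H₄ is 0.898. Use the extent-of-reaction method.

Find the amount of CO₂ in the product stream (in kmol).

510 kmol

Stoichiometric O₂ = 3 × 284 = 852 kmol; O₂ fed = 852 × 1.257 = 1071 kmol.
Fuel reacted = 0.898 × 284 → ξ = 255 kmol.
Outlet (n = n₀ + ν ξ):
  C₂H₄: 284 − 1(255) = 28.97
  O₂: 1071 − 3(255) = 305.9
  CO₂: 0 + 2(255) = 510.1
  H₂O: 0 + 2(255) = 510.1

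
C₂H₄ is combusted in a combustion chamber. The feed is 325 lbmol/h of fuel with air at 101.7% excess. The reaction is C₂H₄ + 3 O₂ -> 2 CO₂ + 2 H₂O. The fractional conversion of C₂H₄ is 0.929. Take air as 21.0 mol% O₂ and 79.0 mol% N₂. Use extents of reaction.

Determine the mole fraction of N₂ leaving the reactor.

Stoichiometric O₂ = 3 × 325 = 975 lbmol/h; O₂ fed = 975 × 2.017 = 1967 lbmol/h.
N₂ fed = 1967 × 79/21 = 7398 lbmol/h.
Fuel reacted = 0.929 × 325 → ξ = 301.9 lbmol/h.
Outlet (n = n₀ + ν ξ):
  C₂H₄: 325 − 1(301.9) = 23.07
  O₂: 1967 − 3(301.9) = 1061
  N₂: 7398 (inert)
  CO₂: 0 + 2(301.9) = 603.9
  H₂O: 0 + 2(301.9) = 603.9
Total out = 9690 lbmol/h; y_N₂ = 7398 / 9690 = 0.7635.

0.764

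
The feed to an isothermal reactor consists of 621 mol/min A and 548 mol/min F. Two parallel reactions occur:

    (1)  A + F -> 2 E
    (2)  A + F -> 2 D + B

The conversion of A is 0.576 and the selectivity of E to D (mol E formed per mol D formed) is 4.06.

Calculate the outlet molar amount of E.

574 mol/min

Conversion of A: A consumed = 0.576 × 621 = 357.7 mol/min = 1ξ₁ + 1ξ₂.
Selectivity: 2ξ₁ / (2ξ₂) = 4.06 → ξ₁ = 4.06 ξ₂.
Substitute: (1·4.06 + 1) ξ₂ = 357.7 → ξ₂ = 70.69 mol/min, ξ₁ = 287 mol/min.
Outlet amounts (n = n₀ + Σ ν·ξ):
  A: 621 − 1(287) − 1(70.69) = 263.3
  F: 548 − 1(287) − 1(70.69) = 190.3
  E: 0 + 2(287) = 574
  D: 0 + 2(70.69) = 141.4
  B: 0 + 1(70.69) = 70.69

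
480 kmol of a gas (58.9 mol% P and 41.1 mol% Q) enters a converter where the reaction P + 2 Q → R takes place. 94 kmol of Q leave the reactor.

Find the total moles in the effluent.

377 kmol

For Q: n = n₀ − 2ξ → 94 = 197.3 − 2ξ, giving ξ = 51.64 kmol.
Outlet amounts (n = n₀ + ν ξ):
  P: 282.7 − 1(51.64) = 231.1
  Q: 197.3 − 2(51.64) = 94
  R: 0 + 1(51.64) = 51.64
Total out = 231.1 + 94 + 51.64 = 376.7 kmol.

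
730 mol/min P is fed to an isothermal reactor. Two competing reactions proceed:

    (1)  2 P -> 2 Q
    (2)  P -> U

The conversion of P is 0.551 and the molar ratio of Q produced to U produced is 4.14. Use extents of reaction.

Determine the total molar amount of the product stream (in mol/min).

730 mol/min

Conversion of P: P consumed = 0.551 × 730 = 402.2 mol/min = 2ξ₁ + 1ξ₂.
Selectivity: 2ξ₁ / (1ξ₂) = 4.14 → ξ₁ = 2.07 ξ₂.
Substitute: (2·2.07 + 1) ξ₂ = 402.2 → ξ₂ = 78.25 mol/min, ξ₁ = 162 mol/min.
Outlet amounts (n = n₀ + Σ ν·ξ):
  P: 730 − 2(162) − 1(78.25) = 327.8
  Q: 0 + 2(162) = 324
  U: 0 + 1(78.25) = 78.25
Total out = 327.8 + 324 + 78.25 = 730 mol/min.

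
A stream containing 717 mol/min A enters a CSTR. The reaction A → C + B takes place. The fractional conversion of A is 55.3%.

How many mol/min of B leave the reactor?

397 mol/min

A reacted = 0.553 × 717 = 396.5 mol/min; ν_A = −1, so ξ = 396.5/1 = 396.5 mol/min.
Outlet amounts (n = n₀ + ν ξ):
  A: 717 − 1(396.5) = 320.5
  C: 0 + 1(396.5) = 396.5
  B: 0 + 1(396.5) = 396.5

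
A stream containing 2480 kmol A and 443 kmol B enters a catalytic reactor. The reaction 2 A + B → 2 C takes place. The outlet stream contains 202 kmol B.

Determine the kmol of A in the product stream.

For B: n = n₀ − 1ξ → 202 = 443 − 1ξ, giving ξ = 241 kmol.
Outlet amounts (n = n₀ + ν ξ):
  A: 2480 − 2(241) = 1998
  B: 443 − 1(241) = 202
  C: 0 + 2(241) = 482

2000 kmol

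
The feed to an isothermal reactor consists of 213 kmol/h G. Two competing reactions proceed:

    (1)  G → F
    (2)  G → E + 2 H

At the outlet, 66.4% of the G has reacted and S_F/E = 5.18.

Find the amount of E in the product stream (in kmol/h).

Conversion of G: G consumed = 0.664 × 213 = 141.4 kmol/h = 1ξ₁ + 1ξ₂.
Selectivity: 1ξ₁ / (1ξ₂) = 5.18 → ξ₁ = 5.18 ξ₂.
Substitute: (1·5.18 + 1) ξ₂ = 141.4 → ξ₂ = 22.89 kmol/h, ξ₁ = 118.5 kmol/h.
Outlet amounts (n = n₀ + Σ ν·ξ):
  G: 213 − 1(118.5) − 1(22.89) = 71.57
  F: 0 + 1(118.5) = 118.5
  E: 0 + 1(22.89) = 22.89
  H: 0 + 2(22.89) = 45.77

22.9 kmol/h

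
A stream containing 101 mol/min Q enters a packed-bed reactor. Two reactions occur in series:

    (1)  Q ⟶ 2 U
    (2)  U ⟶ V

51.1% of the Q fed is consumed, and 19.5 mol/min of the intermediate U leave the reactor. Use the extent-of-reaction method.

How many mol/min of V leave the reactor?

Conversion of Q: Q consumed = 1ξ₁ = 0.511 × 101 → ξ₁ = 51.61 mol/min.
U balance: n_U = 0 + 2ξ₁ − 1ξ₂ = 19.5 → ξ₂ = (2·51.61 − 19.5)/1 = 83.72 mol/min.
Outlet amounts (n = n₀ + Σ ν·ξ):
  Q: 101 − 1(51.61) = 49.39
  U: 0 + 2(51.61) − 1(83.72) = 19.5
  V: 0 + 1(83.72) = 83.72

83.7 mol/min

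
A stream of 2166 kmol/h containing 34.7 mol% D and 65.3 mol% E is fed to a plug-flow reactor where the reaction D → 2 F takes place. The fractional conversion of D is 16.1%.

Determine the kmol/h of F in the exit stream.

D reacted = 0.161 × 751.6 = 121 kmol/h; ν_D = −1, so ξ = 121/1 = 121 kmol/h.
Outlet amounts (n = n₀ + ν ξ):
  D: 751.6 − 1(121) = 630.6
  F: 0 + 2(121) = 242
  E: 1414 (inert)

242 kmol/h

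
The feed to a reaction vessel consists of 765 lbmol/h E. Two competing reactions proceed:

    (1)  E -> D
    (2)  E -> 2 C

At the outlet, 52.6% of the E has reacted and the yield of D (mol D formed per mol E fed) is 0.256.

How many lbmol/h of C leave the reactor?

413 lbmol/h

Yield of D: 1ξ₁ / 765 = 0.256 → ξ₁ = 195.8 lbmol/h.
Conversion of E: 1ξ₁ + 1ξ₂ = 0.526 × 765 = 402.4 → ξ₂ = 206.6 lbmol/h.
Outlet amounts (n = n₀ + Σ ν·ξ):
  E: 765 − 1(195.8) − 1(206.6) = 362.6
  D: 0 + 1(195.8) = 195.8
  C: 0 + 2(206.6) = 413.1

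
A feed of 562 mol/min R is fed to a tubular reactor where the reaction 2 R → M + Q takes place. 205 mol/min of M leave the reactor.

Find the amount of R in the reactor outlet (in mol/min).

For M: n = n₀ + 1ξ → 205 = 0 + 1ξ, giving ξ = 205 mol/min.
Outlet amounts (n = n₀ + ν ξ):
  R: 562 − 2(205) = 152
  M: 0 + 1(205) = 205
  Q: 0 + 1(205) = 205

152 mol/min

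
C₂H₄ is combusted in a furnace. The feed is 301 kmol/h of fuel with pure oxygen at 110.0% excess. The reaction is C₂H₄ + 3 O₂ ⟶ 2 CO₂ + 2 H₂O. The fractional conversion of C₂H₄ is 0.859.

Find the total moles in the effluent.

2200 kmol/h

Stoichiometric O₂ = 3 × 301 = 903 kmol/h; O₂ fed = 903 × 2.100 = 1896 kmol/h.
Fuel reacted = 0.859 × 301 → ξ = 258.6 kmol/h.
Outlet (n = n₀ + ν ξ):
  C₂H₄: 301 − 1(258.6) = 42.44
  O₂: 1896 − 3(258.6) = 1121
  CO₂: 0 + 2(258.6) = 517.1
  H₂O: 0 + 2(258.6) = 517.1
Total out = 42.44 + 1121 + 517.1 + 517.1 = 2197 kmol/h.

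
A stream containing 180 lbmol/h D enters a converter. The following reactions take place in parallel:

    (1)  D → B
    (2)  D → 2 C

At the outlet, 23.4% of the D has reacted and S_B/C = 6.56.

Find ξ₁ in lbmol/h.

Conversion of D: D consumed = 0.234 × 180 = 42.12 lbmol/h = 1ξ₁ + 1ξ₂.
Selectivity: 1ξ₁ / (2ξ₂) = 6.56 → ξ₁ = 13.12 ξ₂.
Substitute: (1·13.12 + 1) ξ₂ = 42.12 → ξ₂ = 2.983 lbmol/h, ξ₁ = 39.14 lbmol/h.
Outlet amounts (n = n₀ + Σ ν·ξ):
  D: 180 − 1(39.14) − 1(2.983) = 137.9
  B: 0 + 1(39.14) = 39.14
  C: 0 + 2(2.983) = 5.966

ξ₁ = 39.1 lbmol/h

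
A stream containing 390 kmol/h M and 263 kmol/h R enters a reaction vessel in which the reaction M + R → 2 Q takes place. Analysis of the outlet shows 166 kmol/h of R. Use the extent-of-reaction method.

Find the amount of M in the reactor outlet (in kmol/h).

293 kmol/h

For R: n = n₀ − 1ξ → 166 = 263 − 1ξ, giving ξ = 97 kmol/h.
Outlet amounts (n = n₀ + ν ξ):
  M: 390 − 1(97) = 293
  R: 263 − 1(97) = 166
  Q: 0 + 2(97) = 194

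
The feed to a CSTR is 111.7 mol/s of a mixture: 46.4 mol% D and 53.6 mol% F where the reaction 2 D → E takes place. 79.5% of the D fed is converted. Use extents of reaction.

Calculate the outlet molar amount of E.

20.6 mol/s

D reacted = 0.795 × 51.83 = 41.2 mol/s; ν_D = −2, so ξ = 41.2/2 = 20.6 mol/s.
Outlet amounts (n = n₀ + ν ξ):
  D: 51.83 − 2(20.6) = 10.62
  E: 0 + 1(20.6) = 20.6
  F: 59.87 (inert)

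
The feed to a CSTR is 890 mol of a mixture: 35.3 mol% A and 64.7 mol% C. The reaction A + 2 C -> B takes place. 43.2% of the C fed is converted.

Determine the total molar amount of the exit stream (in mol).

C reacted = 0.432 × 575.8 = 248.8 mol; ν_C = −2, so ξ = 248.8/2 = 124.4 mol.
Outlet amounts (n = n₀ + ν ξ):
  A: 314.2 − 1(124.4) = 189.8
  C: 575.8 − 2(124.4) = 327.1
  B: 0 + 1(124.4) = 124.4
Total out = 189.8 + 327.1 + 124.4 = 641.2 mol.

641 mol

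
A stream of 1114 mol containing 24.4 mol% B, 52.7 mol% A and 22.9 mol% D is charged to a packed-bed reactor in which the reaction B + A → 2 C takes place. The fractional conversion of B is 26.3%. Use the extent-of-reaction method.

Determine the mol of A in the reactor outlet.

516 mol

B reacted = 0.263 × 271.8 = 71.49 mol; ν_B = −1, so ξ = 71.49/1 = 71.49 mol.
Outlet amounts (n = n₀ + ν ξ):
  B: 271.8 − 1(71.49) = 200.3
  A: 587.1 − 1(71.49) = 515.6
  C: 0 + 2(71.49) = 143
  D: 255.1 (inert)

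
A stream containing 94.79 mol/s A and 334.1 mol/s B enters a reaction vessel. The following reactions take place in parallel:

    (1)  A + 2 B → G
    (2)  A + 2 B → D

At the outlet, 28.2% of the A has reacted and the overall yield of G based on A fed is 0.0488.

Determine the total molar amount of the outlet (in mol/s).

375 mol/s

Yield of G: 1ξ₁ / 94.79 = 0.0488 → ξ₁ = 4.626 mol/s.
Conversion of A: 1ξ₁ + 1ξ₂ = 0.282 × 94.79 = 26.73 → ξ₂ = 22.11 mol/s.
Outlet amounts (n = n₀ + Σ ν·ξ):
  A: 94.79 − 1(4.626) − 1(22.11) = 68.06
  B: 334.1 − 2(4.626) − 2(22.11) = 280.6
  G: 0 + 1(4.626) = 4.626
  D: 0 + 1(22.11) = 22.11
Total out = 68.06 + 280.6 + 4.626 + 22.11 = 375.4 mol/s.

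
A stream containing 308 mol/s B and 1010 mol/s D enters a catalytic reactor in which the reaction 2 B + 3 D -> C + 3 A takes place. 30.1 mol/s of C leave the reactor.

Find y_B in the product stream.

0.192

For C: n = n₀ + 1ξ → 30.1 = 0 + 1ξ, giving ξ = 30.1 mol/s.
Outlet amounts (n = n₀ + ν ξ):
  B: 308 − 2(30.1) = 247.8
  D: 1010 − 3(30.1) = 919.7
  C: 0 + 1(30.1) = 30.1
  A: 0 + 3(30.1) = 90.3
Total out = 1288 mol/s; y_B = 247.8 / 1288 = 0.1924.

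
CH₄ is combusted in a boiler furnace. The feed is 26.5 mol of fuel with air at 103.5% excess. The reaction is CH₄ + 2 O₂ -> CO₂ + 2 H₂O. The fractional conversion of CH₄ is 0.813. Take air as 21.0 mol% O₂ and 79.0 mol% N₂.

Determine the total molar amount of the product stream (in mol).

540 mol

Stoichiometric O₂ = 2 × 26.5 = 53 mol; O₂ fed = 53 × 2.035 = 107.9 mol.
N₂ fed = 107.9 × 79/21 = 405.7 mol.
Fuel reacted = 0.813 × 26.5 → ξ = 21.54 mol.
Outlet (n = n₀ + ν ξ):
  CH₄: 26.5 − 1(21.54) = 4.956
  O₂: 107.9 − 2(21.54) = 64.77
  N₂: 405.7 (inert)
  CO₂: 0 + 1(21.54) = 21.54
  H₂O: 0 + 2(21.54) = 43.09
Total out = 4.956 + 64.77 + 405.7 + 21.54 + 43.09 = 540.1 mol.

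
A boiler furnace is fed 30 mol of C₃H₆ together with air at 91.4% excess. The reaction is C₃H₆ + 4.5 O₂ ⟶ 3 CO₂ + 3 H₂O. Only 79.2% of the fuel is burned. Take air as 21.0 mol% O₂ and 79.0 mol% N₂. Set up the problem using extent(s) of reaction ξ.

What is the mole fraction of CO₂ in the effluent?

Stoichiometric O₂ = 4.5 × 30 = 135 mol; O₂ fed = 135 × 1.914 = 258.4 mol.
N₂ fed = 258.4 × 79/21 = 972 mol.
Fuel reacted = 0.792 × 30 → ξ = 23.76 mol.
Outlet (n = n₀ + ν ξ):
  C₃H₆: 30 − 1(23.76) = 6.24
  O₂: 258.4 − 4.5(23.76) = 151.5
  N₂: 972 (inert)
  CO₂: 0 + 3(23.76) = 71.28
  H₂O: 0 + 3(23.76) = 71.28
Total out = 1272 mol; y_CO₂ = 71.28 / 1272 = 0.05602.

0.056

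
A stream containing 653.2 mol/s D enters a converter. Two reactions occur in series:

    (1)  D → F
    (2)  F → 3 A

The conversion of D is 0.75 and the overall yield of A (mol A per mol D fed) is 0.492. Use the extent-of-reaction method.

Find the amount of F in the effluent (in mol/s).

383 mol/s

Conversion of D: D consumed = 1ξ₁ = 0.75 × 653.2 → ξ₁ = 489.9 mol/s.
Yield of A: 3ξ₂ / 653.2 = 0.492 → ξ₂ = 107.1 mol/s.
Outlet amounts (n = n₀ + Σ ν·ξ):
  D: 653.2 − 1(489.9) = 163.3
  F: 0 + 1(489.9) − 1(107.1) = 382.8
  A: 0 + 3(107.1) = 321.4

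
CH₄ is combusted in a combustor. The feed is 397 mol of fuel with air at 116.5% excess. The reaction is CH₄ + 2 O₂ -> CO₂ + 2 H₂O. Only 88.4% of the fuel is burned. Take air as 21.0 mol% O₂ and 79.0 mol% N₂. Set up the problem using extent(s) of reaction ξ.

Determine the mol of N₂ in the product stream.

6470 mol

Stoichiometric O₂ = 2 × 397 = 794 mol; O₂ fed = 794 × 2.165 = 1719 mol.
N₂ fed = 1719 × 79/21 = 6467 mol.
Fuel reacted = 0.884 × 397 → ξ = 350.9 mol.
Outlet (n = n₀ + ν ξ):
  CH₄: 397 − 1(350.9) = 46.05
  O₂: 1719 − 2(350.9) = 1017
  N₂: 6467 (inert)
  CO₂: 0 + 1(350.9) = 350.9
  H₂O: 0 + 2(350.9) = 701.9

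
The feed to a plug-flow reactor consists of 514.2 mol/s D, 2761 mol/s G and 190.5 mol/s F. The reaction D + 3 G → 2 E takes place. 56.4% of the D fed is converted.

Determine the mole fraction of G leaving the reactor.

0.655

D reacted = 0.564 × 514.2 = 290 mol/s; ν_D = −1, so ξ = 290/1 = 290 mol/s.
Outlet amounts (n = n₀ + ν ξ):
  D: 514.2 − 1(290) = 224.2
  G: 2761 − 3(290) = 1891
  E: 0 + 2(290) = 580
  F: 190.5 (inert)
Total out = 2886 mol/s; y_G = 1891 / 2886 = 0.6553.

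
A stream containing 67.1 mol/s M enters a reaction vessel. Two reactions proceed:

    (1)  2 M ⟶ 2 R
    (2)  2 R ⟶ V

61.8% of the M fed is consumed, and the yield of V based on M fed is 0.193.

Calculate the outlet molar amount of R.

Conversion of M: M consumed = 2ξ₁ = 0.618 × 67.1 → ξ₁ = 20.73 mol/s.
Yield of V: 1ξ₂ / 67.1 = 0.193 → ξ₂ = 12.95 mol/s.
Outlet amounts (n = n₀ + Σ ν·ξ):
  M: 67.1 − 2(20.73) = 25.63
  R: 0 + 2(20.73) − 2(12.95) = 15.57
  V: 0 + 1(12.95) = 12.95

15.6 mol/s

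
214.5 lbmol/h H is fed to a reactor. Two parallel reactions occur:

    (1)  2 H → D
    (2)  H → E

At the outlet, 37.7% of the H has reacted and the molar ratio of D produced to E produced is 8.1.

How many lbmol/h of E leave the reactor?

Conversion of H: H consumed = 0.377 × 214.5 = 80.87 lbmol/h = 2ξ₁ + 1ξ₂.
Selectivity: 1ξ₁ / (1ξ₂) = 8.1 → ξ₁ = 8.1 ξ₂.
Substitute: (2·8.1 + 1) ξ₂ = 80.87 → ξ₂ = 4.702 lbmol/h, ξ₁ = 38.08 lbmol/h.
Outlet amounts (n = n₀ + Σ ν·ξ):
  H: 214.5 − 2(38.08) − 1(4.702) = 133.6
  D: 0 + 1(38.08) = 38.08
  E: 0 + 1(4.702) = 4.702

4.7 lbmol/h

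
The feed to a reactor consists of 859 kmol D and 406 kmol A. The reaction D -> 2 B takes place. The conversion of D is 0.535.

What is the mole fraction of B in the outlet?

0.533

D reacted = 0.535 × 859 = 459.6 kmol; ν_D = −1, so ξ = 459.6/1 = 459.6 kmol.
Outlet amounts (n = n₀ + ν ξ):
  D: 859 − 1(459.6) = 399.4
  B: 0 + 2(459.6) = 919.1
  A: 406 (inert)
Total out = 1725 kmol; y_B = 919.1 / 1725 = 0.533.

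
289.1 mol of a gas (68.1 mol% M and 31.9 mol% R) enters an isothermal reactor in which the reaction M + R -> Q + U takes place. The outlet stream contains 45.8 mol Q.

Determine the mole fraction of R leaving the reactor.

For Q: n = n₀ + 1ξ → 45.8 = 0 + 1ξ, giving ξ = 45.8 mol.
Outlet amounts (n = n₀ + ν ξ):
  M: 196.9 − 1(45.8) = 151.1
  R: 92.22 − 1(45.8) = 46.42
  Q: 0 + 1(45.8) = 45.8
  U: 0 + 1(45.8) = 45.8
Total out = 289.1 mol; y_R = 46.42 / 289.1 = 0.1606.

0.161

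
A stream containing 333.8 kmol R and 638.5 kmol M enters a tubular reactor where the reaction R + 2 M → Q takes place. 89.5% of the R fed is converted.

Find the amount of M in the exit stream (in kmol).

R reacted = 0.895 × 333.8 = 298.8 kmol; ν_R = −1, so ξ = 298.8/1 = 298.8 kmol.
Outlet amounts (n = n₀ + ν ξ):
  R: 333.8 − 1(298.8) = 35.05
  M: 638.5 − 2(298.8) = 41
  Q: 0 + 1(298.8) = 298.8

41 kmol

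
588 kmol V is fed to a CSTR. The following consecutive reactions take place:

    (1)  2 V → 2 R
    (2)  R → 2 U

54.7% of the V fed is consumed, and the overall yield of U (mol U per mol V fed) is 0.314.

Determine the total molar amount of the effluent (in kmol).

Conversion of V: V consumed = 2ξ₁ = 0.547 × 588 → ξ₁ = 160.8 kmol.
Yield of U: 2ξ₂ / 588 = 0.314 → ξ₂ = 92.32 kmol.
Outlet amounts (n = n₀ + Σ ν·ξ):
  V: 588 − 2(160.8) = 266.4
  R: 0 + 2(160.8) − 1(92.32) = 229.3
  U: 0 + 2(92.32) = 184.6
Total out = 266.4 + 229.3 + 184.6 = 680.3 kmol.

680 kmol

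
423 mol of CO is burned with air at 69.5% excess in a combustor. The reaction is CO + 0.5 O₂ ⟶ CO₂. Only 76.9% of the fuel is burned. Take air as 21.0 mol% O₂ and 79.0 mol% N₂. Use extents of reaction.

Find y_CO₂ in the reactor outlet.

Stoichiometric O₂ = 0.5 × 423 = 211.5 mol; O₂ fed = 211.5 × 1.695 = 358.5 mol.
N₂ fed = 358.5 × 79/21 = 1349 mol.
Fuel reacted = 0.769 × 423 → ξ = 325.3 mol.
Outlet (n = n₀ + ν ξ):
  CO: 423 − 1(325.3) = 97.71
  O₂: 358.5 − 0.5(325.3) = 195.8
  N₂: 1349 (inert)
  CO₂: 0 + 1(325.3) = 325.3
Total out = 1967 mol; y_CO₂ = 325.3 / 1967 = 0.1653.

0.165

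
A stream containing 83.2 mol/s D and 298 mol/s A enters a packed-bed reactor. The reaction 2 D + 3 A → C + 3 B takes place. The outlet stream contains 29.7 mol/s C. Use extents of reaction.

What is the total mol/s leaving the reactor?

For C: n = n₀ + 1ξ → 29.7 = 0 + 1ξ, giving ξ = 29.7 mol/s.
Outlet amounts (n = n₀ + ν ξ):
  D: 83.2 − 2(29.7) = 23.8
  A: 298 − 3(29.7) = 208.9
  C: 0 + 1(29.7) = 29.7
  B: 0 + 3(29.7) = 89.1
Total out = 23.8 + 208.9 + 29.7 + 89.1 = 351.5 mol/s.

352 mol/s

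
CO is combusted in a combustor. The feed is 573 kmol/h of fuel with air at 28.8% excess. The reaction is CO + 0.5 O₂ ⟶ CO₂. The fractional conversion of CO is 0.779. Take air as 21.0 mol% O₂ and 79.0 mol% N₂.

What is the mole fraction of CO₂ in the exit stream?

0.212

Stoichiometric O₂ = 0.5 × 573 = 286.5 kmol/h; O₂ fed = 286.5 × 1.288 = 369 kmol/h.
N₂ fed = 369 × 79/21 = 1388 kmol/h.
Fuel reacted = 0.779 × 573 → ξ = 446.4 kmol/h.
Outlet (n = n₀ + ν ξ):
  CO: 573 − 1(446.4) = 126.6
  O₂: 369 − 0.5(446.4) = 145.8
  N₂: 1388 (inert)
  CO₂: 0 + 1(446.4) = 446.4
Total out = 2107 kmol/h; y_CO₂ = 446.4 / 2107 = 0.2118.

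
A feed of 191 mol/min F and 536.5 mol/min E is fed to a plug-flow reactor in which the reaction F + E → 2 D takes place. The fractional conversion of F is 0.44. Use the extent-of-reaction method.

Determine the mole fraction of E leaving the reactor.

0.622

F reacted = 0.44 × 191 = 84.04 mol/min; ν_F = −1, so ξ = 84.04/1 = 84.04 mol/min.
Outlet amounts (n = n₀ + ν ξ):
  F: 191 − 1(84.04) = 107
  E: 536.5 − 1(84.04) = 452.5
  D: 0 + 2(84.04) = 168.1
Total out = 727.5 mol/min; y_E = 452.5 / 727.5 = 0.6219.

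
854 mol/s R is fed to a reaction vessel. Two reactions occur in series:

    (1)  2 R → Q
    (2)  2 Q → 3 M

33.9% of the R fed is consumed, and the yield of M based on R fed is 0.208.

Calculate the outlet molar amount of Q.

Conversion of R: R consumed = 2ξ₁ = 0.339 × 854 → ξ₁ = 144.8 mol/s.
Yield of M: 3ξ₂ / 854 = 0.208 → ξ₂ = 59.21 mol/s.
Outlet amounts (n = n₀ + Σ ν·ξ):
  R: 854 − 2(144.8) = 564.5
  Q: 0 + 1(144.8) − 2(59.21) = 26.33
  M: 0 + 3(59.21) = 177.6

26.3 mol/s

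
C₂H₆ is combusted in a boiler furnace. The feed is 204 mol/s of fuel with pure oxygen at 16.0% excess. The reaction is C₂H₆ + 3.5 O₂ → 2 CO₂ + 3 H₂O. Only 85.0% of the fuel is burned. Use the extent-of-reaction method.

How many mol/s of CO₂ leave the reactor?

347 mol/s

Stoichiometric O₂ = 3.5 × 204 = 714 mol/s; O₂ fed = 714 × 1.160 = 828.2 mol/s.
Fuel reacted = 0.85 × 204 → ξ = 173.4 mol/s.
Outlet (n = n₀ + ν ξ):
  C₂H₆: 204 − 1(173.4) = 30.6
  O₂: 828.2 − 3.5(173.4) = 221.3
  CO₂: 0 + 2(173.4) = 346.8
  H₂O: 0 + 3(173.4) = 520.2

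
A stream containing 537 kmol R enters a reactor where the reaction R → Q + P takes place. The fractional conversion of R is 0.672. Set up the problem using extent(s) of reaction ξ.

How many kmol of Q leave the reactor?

R reacted = 0.672 × 537 = 360.9 kmol; ν_R = −1, so ξ = 360.9/1 = 360.9 kmol.
Outlet amounts (n = n₀ + ν ξ):
  R: 537 − 1(360.9) = 176.1
  Q: 0 + 1(360.9) = 360.9
  P: 0 + 1(360.9) = 360.9

361 kmol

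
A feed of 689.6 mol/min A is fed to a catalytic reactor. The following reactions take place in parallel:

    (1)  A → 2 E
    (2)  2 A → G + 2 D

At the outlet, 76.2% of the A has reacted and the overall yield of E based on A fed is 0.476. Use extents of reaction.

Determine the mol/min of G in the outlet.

181 mol/min

Yield of E: 2ξ₁ / 689.6 = 0.476 → ξ₁ = 164.1 mol/min.
Conversion of A: 1ξ₁ + 2ξ₂ = 0.762 × 689.6 = 525.5 → ξ₂ = 180.7 mol/min.
Outlet amounts (n = n₀ + Σ ν·ξ):
  A: 689.6 − 1(164.1) − 2(180.7) = 164.1
  E: 0 + 2(164.1) = 328.2
  G: 0 + 1(180.7) = 180.7
  D: 0 + 2(180.7) = 361.4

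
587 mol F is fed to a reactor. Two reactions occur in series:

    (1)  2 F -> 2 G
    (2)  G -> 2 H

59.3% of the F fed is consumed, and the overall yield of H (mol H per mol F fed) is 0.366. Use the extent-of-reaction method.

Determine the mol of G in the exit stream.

Conversion of F: F consumed = 2ξ₁ = 0.593 × 587 → ξ₁ = 174 mol.
Yield of H: 2ξ₂ / 587 = 0.366 → ξ₂ = 107.4 mol.
Outlet amounts (n = n₀ + Σ ν·ξ):
  F: 587 − 2(174) = 238.9
  G: 0 + 2(174) − 1(107.4) = 240.7
  H: 0 + 2(107.4) = 214.8

241 mol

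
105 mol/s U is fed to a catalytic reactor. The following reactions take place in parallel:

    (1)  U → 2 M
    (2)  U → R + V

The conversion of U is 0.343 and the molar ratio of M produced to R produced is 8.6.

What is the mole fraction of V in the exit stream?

Conversion of U: U consumed = 0.343 × 105 = 36.02 mol/s = 1ξ₁ + 1ξ₂.
Selectivity: 2ξ₁ / (1ξ₂) = 8.6 → ξ₁ = 4.3 ξ₂.
Substitute: (1·4.3 + 1) ξ₂ = 36.02 → ξ₂ = 6.795 mol/s, ξ₁ = 29.22 mol/s.
Outlet amounts (n = n₀ + Σ ν·ξ):
  U: 105 − 1(29.22) − 1(6.795) = 68.98
  M: 0 + 2(29.22) = 58.44
  R: 0 + 1(6.795) = 6.795
  V: 0 + 1(6.795) = 6.795
Total out = 141 mol/s; y_V = 6.795 / 141 = 0.04819.

0.0482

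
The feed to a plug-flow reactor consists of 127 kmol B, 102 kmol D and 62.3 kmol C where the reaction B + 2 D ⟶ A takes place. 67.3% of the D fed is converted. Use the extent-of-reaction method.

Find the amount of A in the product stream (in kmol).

D reacted = 0.673 × 102 = 68.65 kmol; ν_D = −2, so ξ = 68.65/2 = 34.32 kmol.
Outlet amounts (n = n₀ + ν ξ):
  B: 127 − 1(34.32) = 92.68
  D: 102 − 2(34.32) = 33.35
  A: 0 + 1(34.32) = 34.32
  C: 62.3 (inert)

34.3 kmol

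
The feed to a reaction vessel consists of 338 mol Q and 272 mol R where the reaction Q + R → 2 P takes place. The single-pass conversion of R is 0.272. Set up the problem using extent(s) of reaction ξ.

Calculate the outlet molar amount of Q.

264 mol

R reacted = 0.272 × 272 = 73.98 mol; ν_R = −1, so ξ = 73.98/1 = 73.98 mol.
Outlet amounts (n = n₀ + ν ξ):
  Q: 338 − 1(73.98) = 264
  R: 272 − 1(73.98) = 198
  P: 0 + 2(73.98) = 148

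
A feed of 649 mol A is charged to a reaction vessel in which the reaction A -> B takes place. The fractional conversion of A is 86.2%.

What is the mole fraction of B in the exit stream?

0.862

A reacted = 0.862 × 649 = 559.4 mol; ν_A = −1, so ξ = 559.4/1 = 559.4 mol.
Outlet amounts (n = n₀ + ν ξ):
  A: 649 − 1(559.4) = 89.56
  B: 0 + 1(559.4) = 559.4
Total out = 649 mol; y_B = 559.4 / 649 = 0.862.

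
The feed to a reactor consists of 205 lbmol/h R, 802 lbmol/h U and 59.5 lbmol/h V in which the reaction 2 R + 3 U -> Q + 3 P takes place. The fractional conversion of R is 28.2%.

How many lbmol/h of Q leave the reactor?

R reacted = 0.282 × 205 = 57.81 lbmol/h; ν_R = −2, so ξ = 57.81/2 = 28.9 lbmol/h.
Outlet amounts (n = n₀ + ν ξ):
  R: 205 − 2(28.9) = 147.2
  U: 802 − 3(28.9) = 715.3
  Q: 0 + 1(28.9) = 28.9
  P: 0 + 3(28.9) = 86.71
  V: 59.5 (inert)

28.9 lbmol/h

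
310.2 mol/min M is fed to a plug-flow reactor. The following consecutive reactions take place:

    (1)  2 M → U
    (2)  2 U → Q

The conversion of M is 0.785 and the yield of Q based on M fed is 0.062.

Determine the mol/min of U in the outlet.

83.3 mol/min

Conversion of M: M consumed = 2ξ₁ = 0.785 × 310.2 → ξ₁ = 121.8 mol/min.
Yield of Q: 1ξ₂ / 310.2 = 0.062 → ξ₂ = 19.23 mol/min.
Outlet amounts (n = n₀ + Σ ν·ξ):
  M: 310.2 − 2(121.8) = 66.69
  U: 0 + 1(121.8) − 2(19.23) = 83.29
  Q: 0 + 1(19.23) = 19.23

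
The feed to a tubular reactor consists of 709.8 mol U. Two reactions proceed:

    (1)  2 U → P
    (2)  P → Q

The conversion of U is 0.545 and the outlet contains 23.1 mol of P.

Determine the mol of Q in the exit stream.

Conversion of U: U consumed = 2ξ₁ = 0.545 × 709.8 → ξ₁ = 193.4 mol.
P balance: n_P = 0 + 1ξ₁ − 1ξ₂ = 23.1 → ξ₂ = (1·193.4 − 23.1)/1 = 170.3 mol.
Outlet amounts (n = n₀ + Σ ν·ξ):
  U: 709.8 − 2(193.4) = 323
  P: 0 + 1(193.4) − 1(170.3) = 23.1
  Q: 0 + 1(170.3) = 170.3

170 mol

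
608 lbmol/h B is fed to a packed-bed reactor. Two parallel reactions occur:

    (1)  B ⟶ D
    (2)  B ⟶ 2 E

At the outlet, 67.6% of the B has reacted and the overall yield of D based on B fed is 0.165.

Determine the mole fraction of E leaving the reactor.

0.676

Yield of D: 1ξ₁ / 608 = 0.165 → ξ₁ = 100.3 lbmol/h.
Conversion of B: 1ξ₁ + 1ξ₂ = 0.676 × 608 = 411 → ξ₂ = 310.7 lbmol/h.
Outlet amounts (n = n₀ + Σ ν·ξ):
  B: 608 − 1(100.3) − 1(310.7) = 197
  D: 0 + 1(100.3) = 100.3
  E: 0 + 2(310.7) = 621.4
Total out = 918.7 lbmol/h; y_E = 621.4 / 918.7 = 0.6764.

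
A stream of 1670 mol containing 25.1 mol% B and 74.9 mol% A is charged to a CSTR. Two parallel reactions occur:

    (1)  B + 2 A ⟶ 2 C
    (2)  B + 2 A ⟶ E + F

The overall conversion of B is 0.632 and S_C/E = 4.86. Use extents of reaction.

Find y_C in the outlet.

Conversion of B: B consumed = 0.632 × 419.2 = 264.9 mol = 1ξ₁ + 1ξ₂.
Selectivity: 2ξ₁ / (1ξ₂) = 4.86 → ξ₁ = 2.43 ξ₂.
Substitute: (1·2.43 + 1) ξ₂ = 264.9 → ξ₂ = 77.23 mol, ξ₁ = 187.7 mol.
Outlet amounts (n = n₀ + Σ ν·ξ):
  B: 419.2 − 1(187.7) − 1(77.23) = 154.3
  A: 1251 − 2(187.7) − 2(77.23) = 721
  C: 0 + 2(187.7) = 375.4
  E: 0 + 1(77.23) = 77.23
  F: 0 + 1(77.23) = 77.23
Total out = 1405 mol; y_C = 375.4 / 1405 = 0.2671.

0.267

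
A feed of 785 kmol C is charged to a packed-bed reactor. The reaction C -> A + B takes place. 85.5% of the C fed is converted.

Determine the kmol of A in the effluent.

C reacted = 0.855 × 785 = 671.2 kmol; ν_C = −1, so ξ = 671.2/1 = 671.2 kmol.
Outlet amounts (n = n₀ + ν ξ):
  C: 785 − 1(671.2) = 113.8
  A: 0 + 1(671.2) = 671.2
  B: 0 + 1(671.2) = 671.2

671 kmol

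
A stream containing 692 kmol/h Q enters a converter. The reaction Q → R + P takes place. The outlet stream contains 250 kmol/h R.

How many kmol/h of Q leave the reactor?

442 kmol/h

For R: n = n₀ + 1ξ → 250 = 0 + 1ξ, giving ξ = 250 kmol/h.
Outlet amounts (n = n₀ + ν ξ):
  Q: 692 − 1(250) = 442
  R: 0 + 1(250) = 250
  P: 0 + 1(250) = 250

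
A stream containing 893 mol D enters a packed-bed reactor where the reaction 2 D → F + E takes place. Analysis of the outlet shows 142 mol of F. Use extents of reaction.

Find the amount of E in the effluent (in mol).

142 mol

For F: n = n₀ + 1ξ → 142 = 0 + 1ξ, giving ξ = 142 mol.
Outlet amounts (n = n₀ + ν ξ):
  D: 893 − 2(142) = 609
  F: 0 + 1(142) = 142
  E: 0 + 1(142) = 142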